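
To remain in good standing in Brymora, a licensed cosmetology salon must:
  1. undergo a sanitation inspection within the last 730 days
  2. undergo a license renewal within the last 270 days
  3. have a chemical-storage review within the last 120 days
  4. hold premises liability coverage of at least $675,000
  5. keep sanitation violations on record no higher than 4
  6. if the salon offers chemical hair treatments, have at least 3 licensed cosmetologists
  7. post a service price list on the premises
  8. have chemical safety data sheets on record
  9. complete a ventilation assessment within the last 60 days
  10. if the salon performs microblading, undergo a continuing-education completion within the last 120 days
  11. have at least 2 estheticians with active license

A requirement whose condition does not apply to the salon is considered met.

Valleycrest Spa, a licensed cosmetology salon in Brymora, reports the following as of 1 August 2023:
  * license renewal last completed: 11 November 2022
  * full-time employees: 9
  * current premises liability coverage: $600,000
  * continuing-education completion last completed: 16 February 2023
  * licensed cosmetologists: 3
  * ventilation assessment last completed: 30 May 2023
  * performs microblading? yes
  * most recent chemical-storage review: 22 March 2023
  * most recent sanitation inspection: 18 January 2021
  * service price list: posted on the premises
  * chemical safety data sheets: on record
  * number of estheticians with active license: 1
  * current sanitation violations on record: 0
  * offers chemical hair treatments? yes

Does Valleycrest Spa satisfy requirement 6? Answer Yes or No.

6. condition 'offers chemical hair treatments' holds; licensed cosmetologists 3 ≥ 3 → met

Yes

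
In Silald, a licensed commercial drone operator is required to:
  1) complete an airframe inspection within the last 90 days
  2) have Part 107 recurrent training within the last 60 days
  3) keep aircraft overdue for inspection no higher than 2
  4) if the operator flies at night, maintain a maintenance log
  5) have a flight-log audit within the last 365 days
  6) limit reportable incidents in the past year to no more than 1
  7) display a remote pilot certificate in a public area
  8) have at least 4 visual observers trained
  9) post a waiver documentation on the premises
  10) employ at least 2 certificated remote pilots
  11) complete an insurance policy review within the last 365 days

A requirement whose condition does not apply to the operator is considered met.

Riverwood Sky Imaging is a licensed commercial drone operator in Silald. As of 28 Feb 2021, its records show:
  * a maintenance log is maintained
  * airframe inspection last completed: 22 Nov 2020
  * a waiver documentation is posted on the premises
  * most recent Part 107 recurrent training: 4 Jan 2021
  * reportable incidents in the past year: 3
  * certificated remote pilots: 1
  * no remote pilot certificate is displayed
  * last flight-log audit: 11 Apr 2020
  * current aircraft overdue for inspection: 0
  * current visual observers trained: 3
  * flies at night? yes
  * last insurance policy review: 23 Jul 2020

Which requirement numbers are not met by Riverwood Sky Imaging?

1. airframe inspection 98 days ago vs limit 90 → not met
2. Part 107 recurrent training 55 days ago vs limit 60 → met
3. aircraft overdue for inspection 0 ≤ 2 → met
4. condition 'flies at night' holds; maintenance log present → met
5. flight-log audit 323 days ago vs limit 365 → met
6. reportable incidents in the past year 3 > 1 → not met
7. remote pilot certificate absent → not met
8. visual observers trained 3 < 4 → not met
9. waiver documentation present → met
10. certificated remote pilots 1 < 2 → not met
11. insurance policy review 220 days ago vs limit 365 → met
Not met: 1, 6, 7, 8, 10

1, 6, 7, 8, 10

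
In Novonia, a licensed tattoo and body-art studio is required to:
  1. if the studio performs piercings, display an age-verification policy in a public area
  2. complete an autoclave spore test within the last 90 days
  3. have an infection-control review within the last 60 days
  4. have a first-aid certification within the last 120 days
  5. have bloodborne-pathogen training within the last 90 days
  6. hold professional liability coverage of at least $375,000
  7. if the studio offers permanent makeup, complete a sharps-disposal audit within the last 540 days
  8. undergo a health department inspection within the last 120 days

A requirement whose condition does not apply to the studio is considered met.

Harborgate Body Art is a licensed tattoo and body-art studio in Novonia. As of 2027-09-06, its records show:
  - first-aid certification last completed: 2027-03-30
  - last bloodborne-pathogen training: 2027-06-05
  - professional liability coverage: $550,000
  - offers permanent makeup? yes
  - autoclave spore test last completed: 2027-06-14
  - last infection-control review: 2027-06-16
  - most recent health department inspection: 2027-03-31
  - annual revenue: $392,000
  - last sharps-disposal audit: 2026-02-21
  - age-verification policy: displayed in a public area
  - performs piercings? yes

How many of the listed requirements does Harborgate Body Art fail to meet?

1. condition 'performs piercings' holds; age-verification policy present → met
2. autoclave spore test 84 days ago vs limit 90 → met
3. infection-control review 82 days ago vs limit 60 → not met
4. first-aid certification 160 days ago vs limit 120 → not met
5. bloodborne-pathogen training 93 days ago vs limit 90 → not met
6. professional liability coverage $550,000 ≥ $375,000 → met
7. condition 'offers permanent makeup' holds; sharps-disposal audit 562 days ago vs limit 540 → not met
8. health department inspection 159 days ago vs limit 120 → not met
Not met: 5 of 8

5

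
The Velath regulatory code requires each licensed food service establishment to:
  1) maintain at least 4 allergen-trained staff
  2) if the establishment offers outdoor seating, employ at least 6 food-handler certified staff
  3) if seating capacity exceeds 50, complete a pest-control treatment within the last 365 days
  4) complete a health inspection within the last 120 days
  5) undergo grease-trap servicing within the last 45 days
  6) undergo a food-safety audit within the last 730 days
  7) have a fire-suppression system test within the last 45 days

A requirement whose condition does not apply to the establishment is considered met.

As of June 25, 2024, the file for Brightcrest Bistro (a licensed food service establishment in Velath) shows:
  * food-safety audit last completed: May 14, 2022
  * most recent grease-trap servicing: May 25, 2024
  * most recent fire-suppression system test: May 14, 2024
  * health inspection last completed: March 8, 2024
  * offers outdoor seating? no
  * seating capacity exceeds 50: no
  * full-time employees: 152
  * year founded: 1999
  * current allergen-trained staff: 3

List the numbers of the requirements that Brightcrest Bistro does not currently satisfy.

1, 6

1. allergen-trained staff 3 < 4 → not met
2. condition 'offers outdoor seating' does not hold → requirement n/a → met
3. condition 'seating capacity exceeds 50' does not hold → requirement n/a → met
4. health inspection 109 days ago vs limit 120 → met
5. grease-trap servicing 31 days ago vs limit 45 → met
6. food-safety audit 773 days ago vs limit 730 → not met
7. fire-suppression system test 42 days ago vs limit 45 → met
Not met: 1, 6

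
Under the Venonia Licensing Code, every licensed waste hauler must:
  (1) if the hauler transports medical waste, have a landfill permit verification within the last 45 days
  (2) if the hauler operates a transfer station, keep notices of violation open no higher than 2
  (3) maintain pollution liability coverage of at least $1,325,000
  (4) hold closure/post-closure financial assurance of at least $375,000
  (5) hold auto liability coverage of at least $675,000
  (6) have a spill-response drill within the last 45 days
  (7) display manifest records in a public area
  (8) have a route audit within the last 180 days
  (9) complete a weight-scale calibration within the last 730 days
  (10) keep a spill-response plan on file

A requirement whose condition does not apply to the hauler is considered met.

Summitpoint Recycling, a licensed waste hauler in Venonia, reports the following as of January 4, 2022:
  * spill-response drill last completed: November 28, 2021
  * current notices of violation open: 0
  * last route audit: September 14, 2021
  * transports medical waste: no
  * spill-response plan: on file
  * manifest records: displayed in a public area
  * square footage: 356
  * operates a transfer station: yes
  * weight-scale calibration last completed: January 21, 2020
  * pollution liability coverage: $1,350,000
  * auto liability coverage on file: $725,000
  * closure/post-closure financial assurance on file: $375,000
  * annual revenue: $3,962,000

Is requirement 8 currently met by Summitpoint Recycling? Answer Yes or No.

Yes

8. route audit 112 days ago vs limit 180 → met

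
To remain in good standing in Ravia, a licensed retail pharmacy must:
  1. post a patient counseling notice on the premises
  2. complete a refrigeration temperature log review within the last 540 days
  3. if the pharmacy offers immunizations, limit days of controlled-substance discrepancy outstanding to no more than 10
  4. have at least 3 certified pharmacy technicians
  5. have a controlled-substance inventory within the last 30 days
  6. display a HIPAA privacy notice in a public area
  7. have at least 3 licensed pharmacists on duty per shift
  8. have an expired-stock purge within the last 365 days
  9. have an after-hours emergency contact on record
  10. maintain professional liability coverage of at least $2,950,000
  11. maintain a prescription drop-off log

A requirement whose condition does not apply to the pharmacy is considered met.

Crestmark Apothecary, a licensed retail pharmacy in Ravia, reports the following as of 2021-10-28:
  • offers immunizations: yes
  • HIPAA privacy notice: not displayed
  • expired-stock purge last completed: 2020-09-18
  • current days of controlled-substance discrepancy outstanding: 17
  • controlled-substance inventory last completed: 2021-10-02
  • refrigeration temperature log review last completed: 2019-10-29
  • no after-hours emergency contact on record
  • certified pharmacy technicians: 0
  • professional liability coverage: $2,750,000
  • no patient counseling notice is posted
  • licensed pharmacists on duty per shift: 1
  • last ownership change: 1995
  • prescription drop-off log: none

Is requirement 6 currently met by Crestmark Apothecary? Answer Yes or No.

6. HIPAA privacy notice absent → not met

No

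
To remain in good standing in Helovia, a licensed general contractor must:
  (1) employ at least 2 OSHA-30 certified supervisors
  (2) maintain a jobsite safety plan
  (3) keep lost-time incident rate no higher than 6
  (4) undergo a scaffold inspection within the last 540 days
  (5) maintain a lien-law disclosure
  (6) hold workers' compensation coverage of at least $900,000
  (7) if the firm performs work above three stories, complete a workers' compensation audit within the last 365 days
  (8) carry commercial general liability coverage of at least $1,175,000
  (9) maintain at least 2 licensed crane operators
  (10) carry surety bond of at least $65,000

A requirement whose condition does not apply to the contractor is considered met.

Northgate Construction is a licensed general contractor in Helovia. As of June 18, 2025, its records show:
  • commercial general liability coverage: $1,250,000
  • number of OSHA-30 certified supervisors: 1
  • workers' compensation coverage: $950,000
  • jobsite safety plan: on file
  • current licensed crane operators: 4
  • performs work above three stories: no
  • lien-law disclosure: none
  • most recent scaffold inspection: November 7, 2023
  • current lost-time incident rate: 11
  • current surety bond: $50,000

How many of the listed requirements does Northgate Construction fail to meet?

5

1. OSHA-30 certified supervisors 1 < 2 → not met
2. jobsite safety plan present → met
3. lost-time incident rate 11 > 6 → not met
4. scaffold inspection 589 days ago vs limit 540 → not met
5. lien-law disclosure absent → not met
6. workers' compensation coverage $950,000 ≥ $900,000 → met
7. condition 'performs work above three stories' does not hold → requirement n/a → met
8. commercial general liability coverage $1,250,000 ≥ $1,175,000 → met
9. licensed crane operators 4 ≥ 2 → met
10. surety bond $50,000 < $65,000 → not met
Not met: 5 of 10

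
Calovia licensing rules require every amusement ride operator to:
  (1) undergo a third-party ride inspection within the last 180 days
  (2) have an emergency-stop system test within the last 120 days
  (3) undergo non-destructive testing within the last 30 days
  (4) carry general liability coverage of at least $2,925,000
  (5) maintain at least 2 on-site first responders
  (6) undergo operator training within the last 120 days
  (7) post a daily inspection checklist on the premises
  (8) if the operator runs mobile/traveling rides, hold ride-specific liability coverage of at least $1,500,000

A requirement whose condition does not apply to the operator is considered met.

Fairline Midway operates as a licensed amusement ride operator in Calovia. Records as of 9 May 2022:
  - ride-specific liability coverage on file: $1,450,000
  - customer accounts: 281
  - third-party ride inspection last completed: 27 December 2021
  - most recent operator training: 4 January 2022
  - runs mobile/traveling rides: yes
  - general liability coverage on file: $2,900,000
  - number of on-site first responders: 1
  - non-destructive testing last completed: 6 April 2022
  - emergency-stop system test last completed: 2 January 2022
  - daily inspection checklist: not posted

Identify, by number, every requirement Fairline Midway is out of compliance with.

1. third-party ride inspection 133 days ago vs limit 180 → met
2. emergency-stop system test 127 days ago vs limit 120 → not met
3. non-destructive testing 33 days ago vs limit 30 → not met
4. general liability coverage $2,900,000 < $2,925,000 → not met
5. on-site first responders 1 < 2 → not met
6. operator training 125 days ago vs limit 120 → not met
7. daily inspection checklist absent → not met
8. condition 'runs mobile/traveling rides' holds; ride-specific liability coverage $1,450,000 < $1,500,000 → not met
Not met: 2, 3, 4, 5, 6, 7, 8

2, 3, 4, 5, 6, 7, 8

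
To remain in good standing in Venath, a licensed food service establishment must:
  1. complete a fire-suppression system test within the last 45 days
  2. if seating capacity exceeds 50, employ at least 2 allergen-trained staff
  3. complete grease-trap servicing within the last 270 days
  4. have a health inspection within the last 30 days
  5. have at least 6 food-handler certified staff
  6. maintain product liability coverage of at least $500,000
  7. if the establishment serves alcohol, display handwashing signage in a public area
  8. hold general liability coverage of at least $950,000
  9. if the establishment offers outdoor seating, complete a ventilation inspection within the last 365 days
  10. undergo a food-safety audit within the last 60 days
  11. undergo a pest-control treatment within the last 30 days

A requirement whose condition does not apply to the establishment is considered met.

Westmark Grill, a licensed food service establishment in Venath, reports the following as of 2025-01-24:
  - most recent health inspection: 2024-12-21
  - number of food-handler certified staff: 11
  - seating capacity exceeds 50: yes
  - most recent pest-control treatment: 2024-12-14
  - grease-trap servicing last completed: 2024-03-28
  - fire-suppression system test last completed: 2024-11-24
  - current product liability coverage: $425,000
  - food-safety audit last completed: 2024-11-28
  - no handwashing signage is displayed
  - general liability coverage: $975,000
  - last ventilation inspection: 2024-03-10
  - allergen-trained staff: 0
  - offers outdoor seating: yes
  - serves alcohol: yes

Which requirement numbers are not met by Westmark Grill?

1, 2, 3, 4, 6, 7, 11

1. fire-suppression system test 61 days ago vs limit 45 → not met
2. condition 'seating capacity exceeds 50' holds; allergen-trained staff 0 < 2 → not met
3. grease-trap servicing 302 days ago vs limit 270 → not met
4. health inspection 34 days ago vs limit 30 → not met
5. food-handler certified staff 11 ≥ 6 → met
6. product liability coverage $425,000 < $500,000 → not met
7. condition 'serves alcohol' holds; handwashing signage absent → not met
8. general liability coverage $975,000 ≥ $950,000 → met
9. condition 'offers outdoor seating' holds; ventilation inspection 320 days ago vs limit 365 → met
10. food-safety audit 57 days ago vs limit 60 → met
11. pest-control treatment 41 days ago vs limit 30 → not met
Not met: 1, 2, 3, 4, 6, 7, 11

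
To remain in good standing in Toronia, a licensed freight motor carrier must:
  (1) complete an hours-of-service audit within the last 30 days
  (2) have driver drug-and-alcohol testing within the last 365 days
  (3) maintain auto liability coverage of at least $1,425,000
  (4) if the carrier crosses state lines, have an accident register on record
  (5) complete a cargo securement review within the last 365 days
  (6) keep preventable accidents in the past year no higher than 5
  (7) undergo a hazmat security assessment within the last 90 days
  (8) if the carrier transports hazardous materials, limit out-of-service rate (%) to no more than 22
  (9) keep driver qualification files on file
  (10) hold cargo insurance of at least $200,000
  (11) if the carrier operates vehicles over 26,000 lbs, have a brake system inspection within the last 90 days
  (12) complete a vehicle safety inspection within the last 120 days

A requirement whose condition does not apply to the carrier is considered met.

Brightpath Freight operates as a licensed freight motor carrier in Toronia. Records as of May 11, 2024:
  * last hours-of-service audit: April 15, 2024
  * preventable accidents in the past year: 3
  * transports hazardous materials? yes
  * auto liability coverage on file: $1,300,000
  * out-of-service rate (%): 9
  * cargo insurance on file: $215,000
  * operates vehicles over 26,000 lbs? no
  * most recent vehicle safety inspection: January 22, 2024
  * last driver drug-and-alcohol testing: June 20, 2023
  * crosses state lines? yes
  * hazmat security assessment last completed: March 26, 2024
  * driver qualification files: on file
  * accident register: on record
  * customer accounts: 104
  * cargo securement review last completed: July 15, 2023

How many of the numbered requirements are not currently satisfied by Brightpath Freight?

1. hours-of-service audit 26 days ago vs limit 30 → met
2. driver drug-and-alcohol testing 326 days ago vs limit 365 → met
3. auto liability coverage $1,300,000 < $1,425,000 → not met
4. condition 'crosses state lines' holds; accident register present → met
5. cargo securement review 301 days ago vs limit 365 → met
6. preventable accidents in the past year 3 ≤ 5 → met
7. hazmat security assessment 46 days ago vs limit 90 → met
8. condition 'transports hazardous materials' holds; out-of-service rate (%) 9 ≤ 22 → met
9. driver qualification files present → met
10. cargo insurance $215,000 ≥ $200,000 → met
11. condition 'operates vehicles over 26,000 lbs' does not hold → requirement n/a → met
12. vehicle safety inspection 110 days ago vs limit 120 → met
Not met: 1 of 12

1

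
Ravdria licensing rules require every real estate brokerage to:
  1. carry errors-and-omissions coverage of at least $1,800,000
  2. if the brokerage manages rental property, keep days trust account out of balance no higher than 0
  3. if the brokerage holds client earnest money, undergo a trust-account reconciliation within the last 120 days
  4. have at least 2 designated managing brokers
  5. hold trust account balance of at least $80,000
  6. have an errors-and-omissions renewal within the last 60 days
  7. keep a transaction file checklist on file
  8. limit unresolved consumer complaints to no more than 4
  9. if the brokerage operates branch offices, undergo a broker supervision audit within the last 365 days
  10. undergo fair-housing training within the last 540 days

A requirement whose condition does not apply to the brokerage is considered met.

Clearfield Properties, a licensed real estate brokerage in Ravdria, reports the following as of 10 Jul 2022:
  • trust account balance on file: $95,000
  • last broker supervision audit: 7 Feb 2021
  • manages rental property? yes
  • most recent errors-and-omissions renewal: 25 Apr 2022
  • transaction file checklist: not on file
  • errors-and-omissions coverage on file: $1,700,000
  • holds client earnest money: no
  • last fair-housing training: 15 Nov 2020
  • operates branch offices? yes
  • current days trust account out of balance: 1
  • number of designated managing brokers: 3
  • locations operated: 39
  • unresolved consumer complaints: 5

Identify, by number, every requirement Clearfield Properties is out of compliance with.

1. errors-and-omissions coverage $1,700,000 < $1,800,000 → not met
2. condition 'manages rental property' holds; days trust account out of balance 1 > 0 → not met
3. condition 'holds client earnest money' does not hold → requirement n/a → met
4. designated managing brokers 3 ≥ 2 → met
5. trust account balance $95,000 ≥ $80,000 → met
6. errors-and-omissions renewal 76 days ago vs limit 60 → not met
7. transaction file checklist absent → not met
8. unresolved consumer complaints 5 > 4 → not met
9. condition 'operates branch offices' holds; broker supervision audit 518 days ago vs limit 365 → not met
10. fair-housing training 602 days ago vs limit 540 → not met
Not met: 1, 2, 6, 7, 8, 9, 10

1, 2, 6, 7, 8, 9, 10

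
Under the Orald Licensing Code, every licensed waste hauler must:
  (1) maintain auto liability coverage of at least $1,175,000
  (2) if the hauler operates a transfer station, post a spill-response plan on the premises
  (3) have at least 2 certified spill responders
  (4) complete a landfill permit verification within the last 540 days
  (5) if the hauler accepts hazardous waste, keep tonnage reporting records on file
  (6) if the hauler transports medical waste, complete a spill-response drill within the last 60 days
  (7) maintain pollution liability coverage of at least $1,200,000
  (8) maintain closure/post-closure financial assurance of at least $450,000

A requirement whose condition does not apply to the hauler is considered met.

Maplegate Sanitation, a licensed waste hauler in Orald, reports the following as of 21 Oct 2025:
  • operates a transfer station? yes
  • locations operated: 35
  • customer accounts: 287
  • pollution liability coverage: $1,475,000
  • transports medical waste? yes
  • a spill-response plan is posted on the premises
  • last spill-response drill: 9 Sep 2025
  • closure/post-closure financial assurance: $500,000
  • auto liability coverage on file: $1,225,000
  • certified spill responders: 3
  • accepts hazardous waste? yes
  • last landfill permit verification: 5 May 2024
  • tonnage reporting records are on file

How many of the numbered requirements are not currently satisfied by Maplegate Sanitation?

1. auto liability coverage $1,225,000 ≥ $1,175,000 → met
2. condition 'operates a transfer station' holds; spill-response plan present → met
3. certified spill responders 3 ≥ 2 → met
4. landfill permit verification 534 days ago vs limit 540 → met
5. condition 'accepts hazardous waste' holds; tonnage reporting records present → met
6. condition 'transports medical waste' holds; spill-response drill 42 days ago vs limit 60 → met
7. pollution liability coverage $1,475,000 ≥ $1,200,000 → met
8. closure/post-closure financial assurance $500,000 ≥ $450,000 → met
Not met: 0 of 8

0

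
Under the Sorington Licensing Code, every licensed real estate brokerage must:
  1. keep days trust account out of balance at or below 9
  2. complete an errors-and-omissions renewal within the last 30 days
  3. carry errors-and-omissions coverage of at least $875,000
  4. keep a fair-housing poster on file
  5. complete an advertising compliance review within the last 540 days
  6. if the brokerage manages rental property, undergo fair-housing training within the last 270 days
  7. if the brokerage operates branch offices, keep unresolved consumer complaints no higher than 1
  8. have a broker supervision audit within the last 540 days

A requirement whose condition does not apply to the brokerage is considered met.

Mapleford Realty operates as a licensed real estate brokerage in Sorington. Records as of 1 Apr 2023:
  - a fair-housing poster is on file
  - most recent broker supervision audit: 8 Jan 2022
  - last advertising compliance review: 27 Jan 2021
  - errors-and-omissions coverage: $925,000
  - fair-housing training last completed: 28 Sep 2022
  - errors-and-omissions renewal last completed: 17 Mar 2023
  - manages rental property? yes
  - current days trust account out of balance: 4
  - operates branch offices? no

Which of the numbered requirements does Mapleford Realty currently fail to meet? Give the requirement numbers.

1. days trust account out of balance 4 ≤ 9 → met
2. errors-and-omissions renewal 15 days ago vs limit 30 → met
3. errors-and-omissions coverage $925,000 ≥ $875,000 → met
4. fair-housing poster present → met
5. advertising compliance review 794 days ago vs limit 540 → not met
6. condition 'manages rental property' holds; fair-housing training 185 days ago vs limit 270 → met
7. condition 'operates branch offices' does not hold → requirement n/a → met
8. broker supervision audit 448 days ago vs limit 540 → met
Not met: 5

5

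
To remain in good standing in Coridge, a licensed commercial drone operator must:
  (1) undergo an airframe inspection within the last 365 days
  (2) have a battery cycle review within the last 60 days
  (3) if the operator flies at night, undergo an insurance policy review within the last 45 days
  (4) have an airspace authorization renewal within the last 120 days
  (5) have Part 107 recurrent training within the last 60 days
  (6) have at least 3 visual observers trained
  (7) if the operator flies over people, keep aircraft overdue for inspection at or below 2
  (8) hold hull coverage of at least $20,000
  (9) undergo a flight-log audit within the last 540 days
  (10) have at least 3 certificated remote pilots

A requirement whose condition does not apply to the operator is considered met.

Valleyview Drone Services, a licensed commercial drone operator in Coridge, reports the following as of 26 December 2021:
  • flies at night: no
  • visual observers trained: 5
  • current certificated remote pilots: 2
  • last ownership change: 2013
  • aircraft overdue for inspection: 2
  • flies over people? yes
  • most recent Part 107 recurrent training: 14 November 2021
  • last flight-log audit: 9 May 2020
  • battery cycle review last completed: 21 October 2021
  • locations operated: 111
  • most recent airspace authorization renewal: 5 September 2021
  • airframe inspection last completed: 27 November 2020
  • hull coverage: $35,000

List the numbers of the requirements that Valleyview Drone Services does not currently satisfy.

1. airframe inspection 394 days ago vs limit 365 → not met
2. battery cycle review 66 days ago vs limit 60 → not met
3. condition 'flies at night' does not hold → requirement n/a → met
4. airspace authorization renewal 112 days ago vs limit 120 → met
5. Part 107 recurrent training 42 days ago vs limit 60 → met
6. visual observers trained 5 ≥ 3 → met
7. condition 'flies over people' holds; aircraft overdue for inspection 2 ≤ 2 → met
8. hull coverage $35,000 ≥ $20,000 → met
9. flight-log audit 596 days ago vs limit 540 → not met
10. certificated remote pilots 2 < 3 → not met
Not met: 1, 2, 9, 10

1, 2, 9, 10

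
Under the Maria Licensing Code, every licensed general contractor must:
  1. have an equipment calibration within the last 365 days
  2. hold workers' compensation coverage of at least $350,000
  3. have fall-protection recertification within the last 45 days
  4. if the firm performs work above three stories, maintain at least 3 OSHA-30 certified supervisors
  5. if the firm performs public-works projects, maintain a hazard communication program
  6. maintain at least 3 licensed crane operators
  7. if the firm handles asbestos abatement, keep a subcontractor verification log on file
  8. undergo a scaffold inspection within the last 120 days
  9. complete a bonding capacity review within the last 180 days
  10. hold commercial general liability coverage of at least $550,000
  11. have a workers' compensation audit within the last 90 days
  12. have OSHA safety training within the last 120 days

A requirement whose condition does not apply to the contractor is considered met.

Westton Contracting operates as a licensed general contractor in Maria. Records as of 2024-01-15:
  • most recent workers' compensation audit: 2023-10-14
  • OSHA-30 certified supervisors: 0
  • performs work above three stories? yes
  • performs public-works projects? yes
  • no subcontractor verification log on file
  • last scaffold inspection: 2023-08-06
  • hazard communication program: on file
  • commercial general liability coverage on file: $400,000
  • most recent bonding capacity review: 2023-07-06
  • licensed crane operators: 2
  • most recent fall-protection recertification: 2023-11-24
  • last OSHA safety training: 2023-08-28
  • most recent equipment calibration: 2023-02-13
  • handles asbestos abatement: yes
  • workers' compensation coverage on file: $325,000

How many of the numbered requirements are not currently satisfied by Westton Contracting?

1. equipment calibration 336 days ago vs limit 365 → met
2. workers' compensation coverage $325,000 < $350,000 → not met
3. fall-protection recertification 52 days ago vs limit 45 → not met
4. condition 'performs work above three stories' holds; OSHA-30 certified supervisors 0 < 3 → not met
5. condition 'performs public-works projects' holds; hazard communication program present → met
6. licensed crane operators 2 < 3 → not met
7. condition 'handles asbestos abatement' holds; subcontractor verification log absent → not met
8. scaffold inspection 162 days ago vs limit 120 → not met
9. bonding capacity review 193 days ago vs limit 180 → not met
10. commercial general liability coverage $400,000 < $550,000 → not met
11. workers' compensation audit 93 days ago vs limit 90 → not met
12. OSHA safety training 140 days ago vs limit 120 → not met
Not met: 10 of 12

10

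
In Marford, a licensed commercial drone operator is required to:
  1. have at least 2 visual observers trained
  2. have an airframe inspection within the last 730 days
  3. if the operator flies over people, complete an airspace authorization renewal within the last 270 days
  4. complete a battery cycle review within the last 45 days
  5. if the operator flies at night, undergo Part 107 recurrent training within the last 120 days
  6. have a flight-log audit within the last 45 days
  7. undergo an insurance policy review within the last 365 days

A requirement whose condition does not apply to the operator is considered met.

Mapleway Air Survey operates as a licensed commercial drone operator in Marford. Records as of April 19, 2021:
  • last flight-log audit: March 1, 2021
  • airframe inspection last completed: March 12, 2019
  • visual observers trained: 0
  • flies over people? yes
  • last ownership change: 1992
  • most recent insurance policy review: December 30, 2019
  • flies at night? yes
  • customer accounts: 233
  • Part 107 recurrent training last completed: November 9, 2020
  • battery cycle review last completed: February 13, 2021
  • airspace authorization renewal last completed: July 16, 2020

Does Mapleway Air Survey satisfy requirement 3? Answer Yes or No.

No

3. condition 'flies over people' holds; airspace authorization renewal 277 days ago vs limit 270 → not met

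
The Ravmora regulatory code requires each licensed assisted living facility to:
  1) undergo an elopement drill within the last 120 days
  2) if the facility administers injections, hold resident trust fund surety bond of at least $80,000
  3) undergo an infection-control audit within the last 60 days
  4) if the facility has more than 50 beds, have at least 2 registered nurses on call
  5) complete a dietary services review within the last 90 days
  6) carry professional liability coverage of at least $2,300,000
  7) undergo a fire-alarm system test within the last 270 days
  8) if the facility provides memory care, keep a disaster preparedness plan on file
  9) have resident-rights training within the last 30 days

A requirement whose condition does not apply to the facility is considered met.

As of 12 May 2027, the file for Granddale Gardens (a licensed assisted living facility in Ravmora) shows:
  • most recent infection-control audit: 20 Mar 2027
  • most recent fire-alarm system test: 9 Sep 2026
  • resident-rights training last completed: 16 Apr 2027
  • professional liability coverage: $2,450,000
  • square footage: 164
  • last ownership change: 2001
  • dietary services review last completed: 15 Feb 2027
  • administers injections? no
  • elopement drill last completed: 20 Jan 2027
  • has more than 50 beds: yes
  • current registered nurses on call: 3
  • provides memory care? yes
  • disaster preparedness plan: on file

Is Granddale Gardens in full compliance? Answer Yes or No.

Yes

1. elopement drill 112 days ago vs limit 120 → met
2. condition 'administers injections' does not hold → requirement n/a → met
3. infection-control audit 53 days ago vs limit 60 → met
4. condition 'has more than 50 beds' holds; registered nurses on call 3 ≥ 2 → met
5. dietary services review 86 days ago vs limit 90 → met
6. professional liability coverage $2,450,000 ≥ $2,300,000 → met
7. fire-alarm system test 245 days ago vs limit 270 → met
8. condition 'provides memory care' holds; disaster preparedness plan present → met
9. resident-rights training 26 days ago vs limit 30 → met
All met.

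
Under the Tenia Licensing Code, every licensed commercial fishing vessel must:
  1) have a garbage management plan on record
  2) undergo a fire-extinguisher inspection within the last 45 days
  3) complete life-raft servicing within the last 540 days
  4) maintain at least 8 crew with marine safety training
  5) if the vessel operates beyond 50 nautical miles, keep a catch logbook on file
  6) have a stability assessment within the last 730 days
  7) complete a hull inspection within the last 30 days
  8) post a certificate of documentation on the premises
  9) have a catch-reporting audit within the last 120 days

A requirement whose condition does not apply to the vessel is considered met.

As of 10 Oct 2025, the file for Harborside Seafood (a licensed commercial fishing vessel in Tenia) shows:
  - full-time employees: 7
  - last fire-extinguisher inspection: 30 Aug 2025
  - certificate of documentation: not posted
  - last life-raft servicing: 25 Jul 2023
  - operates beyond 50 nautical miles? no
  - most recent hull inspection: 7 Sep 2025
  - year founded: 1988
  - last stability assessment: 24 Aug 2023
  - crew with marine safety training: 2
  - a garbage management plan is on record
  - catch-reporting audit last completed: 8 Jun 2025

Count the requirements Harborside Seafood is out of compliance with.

1. garbage management plan present → met
2. fire-extinguisher inspection 41 days ago vs limit 45 → met
3. life-raft servicing 808 days ago vs limit 540 → not met
4. crew with marine safety training 2 < 8 → not met
5. condition 'operates beyond 50 nautical miles' does not hold → requirement n/a → met
6. stability assessment 778 days ago vs limit 730 → not met
7. hull inspection 33 days ago vs limit 30 → not met
8. certificate of documentation absent → not met
9. catch-reporting audit 124 days ago vs limit 120 → not met
Not met: 6 of 9

6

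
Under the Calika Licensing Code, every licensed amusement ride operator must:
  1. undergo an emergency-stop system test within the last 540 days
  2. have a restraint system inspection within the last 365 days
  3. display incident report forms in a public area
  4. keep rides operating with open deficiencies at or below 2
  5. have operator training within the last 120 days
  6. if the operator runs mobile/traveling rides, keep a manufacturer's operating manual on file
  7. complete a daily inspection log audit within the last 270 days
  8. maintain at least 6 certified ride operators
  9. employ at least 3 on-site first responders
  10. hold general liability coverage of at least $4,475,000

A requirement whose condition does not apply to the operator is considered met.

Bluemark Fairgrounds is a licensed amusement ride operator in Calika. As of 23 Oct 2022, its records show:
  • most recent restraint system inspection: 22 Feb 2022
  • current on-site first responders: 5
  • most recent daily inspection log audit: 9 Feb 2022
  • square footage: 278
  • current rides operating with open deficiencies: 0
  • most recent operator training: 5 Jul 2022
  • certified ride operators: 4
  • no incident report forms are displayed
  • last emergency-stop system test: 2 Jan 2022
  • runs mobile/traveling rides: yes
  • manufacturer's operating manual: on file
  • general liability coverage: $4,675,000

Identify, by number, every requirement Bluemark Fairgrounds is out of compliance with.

3, 8

1. emergency-stop system test 294 days ago vs limit 540 → met
2. restraint system inspection 243 days ago vs limit 365 → met
3. incident report forms absent → not met
4. rides operating with open deficiencies 0 ≤ 2 → met
5. operator training 110 days ago vs limit 120 → met
6. condition 'runs mobile/traveling rides' holds; manufacturer's operating manual present → met
7. daily inspection log audit 256 days ago vs limit 270 → met
8. certified ride operators 4 < 6 → not met
9. on-site first responders 5 ≥ 3 → met
10. general liability coverage $4,675,000 ≥ $4,475,000 → met
Not met: 3, 8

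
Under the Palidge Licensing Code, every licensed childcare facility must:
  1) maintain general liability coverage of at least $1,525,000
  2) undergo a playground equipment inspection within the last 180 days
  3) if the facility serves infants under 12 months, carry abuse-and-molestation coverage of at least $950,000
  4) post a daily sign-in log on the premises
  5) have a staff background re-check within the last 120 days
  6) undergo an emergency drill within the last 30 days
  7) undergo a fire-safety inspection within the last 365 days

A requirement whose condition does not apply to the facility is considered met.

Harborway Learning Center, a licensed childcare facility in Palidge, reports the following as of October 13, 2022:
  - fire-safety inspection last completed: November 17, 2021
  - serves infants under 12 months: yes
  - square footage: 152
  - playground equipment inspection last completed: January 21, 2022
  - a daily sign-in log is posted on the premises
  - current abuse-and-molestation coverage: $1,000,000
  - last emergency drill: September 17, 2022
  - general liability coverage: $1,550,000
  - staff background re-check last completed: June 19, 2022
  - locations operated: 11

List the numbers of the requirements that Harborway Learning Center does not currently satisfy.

2

1. general liability coverage $1,550,000 ≥ $1,525,000 → met
2. playground equipment inspection 265 days ago vs limit 180 → not met
3. condition 'serves infants under 12 months' holds; abuse-and-molestation coverage $1,000,000 ≥ $950,000 → met
4. daily sign-in log present → met
5. staff background re-check 116 days ago vs limit 120 → met
6. emergency drill 26 days ago vs limit 30 → met
7. fire-safety inspection 330 days ago vs limit 365 → met
Not met: 2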